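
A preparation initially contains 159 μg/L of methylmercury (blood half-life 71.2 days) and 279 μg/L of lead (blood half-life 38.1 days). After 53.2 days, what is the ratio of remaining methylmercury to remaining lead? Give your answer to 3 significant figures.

0.894

methylmercury: 159 × (1/2)^(53.2/71.2) = 159 × (1/2)^0.74719 ≈ 94.726 μg/L.
lead: 279 × (1/2)^(53.2/38.1) = 279 × (1/2)^1.3963 ≈ 105.99 μg/L.
Ratio ≈ 94.726 / 105.99 ≈ 0.89372.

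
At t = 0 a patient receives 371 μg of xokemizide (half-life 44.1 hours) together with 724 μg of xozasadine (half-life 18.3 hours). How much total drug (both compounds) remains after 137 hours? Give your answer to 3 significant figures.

47.1 μg

xokemizide: 371 × (1/2)^(137/44.1) = 371 × (1/2)^3.1066 ≈ 43.073 μg.
xozasadine: 724 × (1/2)^(137/18.3) = 724 × (1/2)^7.4863 ≈ 4.0376 μg.
Total = 43.073 + 4.0376 ≈ 47.11 μg.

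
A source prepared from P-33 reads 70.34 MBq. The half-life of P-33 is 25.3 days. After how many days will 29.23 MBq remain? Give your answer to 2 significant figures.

32 days

Fraction remaining = 29.23/70.34 ≈ 0.41555.
n = log₂(70.34/29.23) = ln(2.4064)/ln 2 ≈ 1.2669 half-lives.
t = n × t½ = 1.2669 × 25.3 ≈ 32.052 days.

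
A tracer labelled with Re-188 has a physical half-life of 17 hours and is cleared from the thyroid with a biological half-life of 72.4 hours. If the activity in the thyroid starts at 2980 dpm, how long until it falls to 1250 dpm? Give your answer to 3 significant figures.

1/t_eff = 1/t_phys + 1/t_biol = 1/17 + 1/72.4 = 0.072636 per hour.
t_eff = 17 × 72.4 / (17 + 72.4) ≈ 13.767 hours.
n = log₂(2980/1250) ≈ 1.2534; t = 1.2534 × 13.767 ≈ 17.256 hours.

17.3 hours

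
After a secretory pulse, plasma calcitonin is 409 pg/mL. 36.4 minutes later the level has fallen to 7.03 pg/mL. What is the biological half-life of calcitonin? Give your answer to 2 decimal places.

6.21 minutes

A/A₀ = 7.03/409 ≈ 0.017188.
n = log₂(58.179) ≈ 5.8624 half-lives elapsed in 36.4 minutes.
t½ = 36.4/5.8624 ≈ 6.209 minutes.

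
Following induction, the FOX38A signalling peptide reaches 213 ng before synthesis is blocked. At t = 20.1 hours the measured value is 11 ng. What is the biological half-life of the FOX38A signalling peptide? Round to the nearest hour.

5 hours

A/A₀ = 11/213 ≈ 0.051643.
n = log₂(19.364) ≈ 4.2753 half-lives elapsed in 20.1 hours.
t½ = 20.1/4.2753 ≈ 4.7014 hours.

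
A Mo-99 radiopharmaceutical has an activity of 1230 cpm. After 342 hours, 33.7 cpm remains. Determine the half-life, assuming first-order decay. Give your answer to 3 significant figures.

65.9 hours

A/A₀ = 33.7/1230 ≈ 0.027398.
n = log₂(36.499) ≈ 5.1898 half-lives elapsed in 342 hours.
t½ = 342/5.1898 ≈ 65.899 hours.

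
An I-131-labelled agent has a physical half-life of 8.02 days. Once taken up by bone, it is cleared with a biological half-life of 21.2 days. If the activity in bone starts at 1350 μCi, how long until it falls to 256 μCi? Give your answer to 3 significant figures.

14.0 days

1/t_eff = 1/t_phys + 1/t_biol = 1/8.02 + 1/21.2 = 0.17186 per day.
t_eff = 8.02 × 21.2 / (8.02 + 21.2) ≈ 5.8188 days.
n = log₂(1350/256) ≈ 2.3987; t = 2.3987 × 5.8188 ≈ 13.958 days.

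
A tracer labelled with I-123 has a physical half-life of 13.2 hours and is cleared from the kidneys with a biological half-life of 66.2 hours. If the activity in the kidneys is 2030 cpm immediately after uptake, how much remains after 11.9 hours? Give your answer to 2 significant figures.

960 cpm

1/t_eff = 1/t_phys + 1/t_biol = 1/13.2 + 1/66.2 = 0.090863 per hour.
t_eff = 13.2 × 66.2 / (13.2 + 66.2) ≈ 11.006 hours.
Remaining = 2030 × (1/2)^(11.9/11.006) = 2030 × (1/2)^1.0813 ≈ 959.4 cpm.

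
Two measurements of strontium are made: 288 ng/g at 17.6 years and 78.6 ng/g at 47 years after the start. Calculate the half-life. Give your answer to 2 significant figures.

Over Δt = 47 − 17.6 = 29.4 years, the level fell by a factor of 288/78.6 ≈ 3.6641.
n = log₂(3.6641) ≈ 1.8735 half-lives, so t½ = 29.4/1.8735 ≈ 15.693 years.

16 years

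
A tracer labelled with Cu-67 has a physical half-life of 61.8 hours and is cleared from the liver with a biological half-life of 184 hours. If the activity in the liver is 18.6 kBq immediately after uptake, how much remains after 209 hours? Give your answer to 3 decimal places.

0.812 kBq

1/t_eff = 1/t_phys + 1/t_biol = 1/61.8 + 1/184 = 0.021616 per hour.
t_eff = 61.8 × 184 / (61.8 + 184) ≈ 46.262 hours.
Remaining = 18.6 × (1/2)^(209/46.262) = 18.6 × (1/2)^4.5177 ≈ 0.81196 kBq.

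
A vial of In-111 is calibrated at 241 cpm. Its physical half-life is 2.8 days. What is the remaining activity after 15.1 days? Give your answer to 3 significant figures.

Number of half-lives: n = 15.1/2.8 ≈ 5.3929.
Remaining = 241 × (1/2)^5.3929 = 241 × 0.023801 ≈ 5.7359 cpm.

5.74 cpm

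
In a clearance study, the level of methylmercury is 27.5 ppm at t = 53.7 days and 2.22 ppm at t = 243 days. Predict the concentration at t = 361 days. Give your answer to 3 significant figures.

0.462 ppm

Over Δt = 243 − 53.7 = 189.3 days, the level fell by a factor of 27.5/2.22 ≈ 12.387.
n = log₂(12.387) ≈ 3.6308 half-lives, so t½ = 189.3/3.6308 ≈ 52.137 days.
From t = 243 to t = 361: 2.22 × (1/2)^((361−243)/52.137) ≈ 0.46243 ppm.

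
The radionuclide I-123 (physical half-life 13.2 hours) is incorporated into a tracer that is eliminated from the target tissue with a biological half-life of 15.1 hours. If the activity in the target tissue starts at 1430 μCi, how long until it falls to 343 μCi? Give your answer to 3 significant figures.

14.5 hours

1/t_eff = 1/t_phys + 1/t_biol = 1/13.2 + 1/15.1 = 0.14198 per hour.
t_eff = 13.2 × 15.1 / (13.2 + 15.1) ≈ 7.0431 hours.
n = log₂(1430/343) ≈ 2.0597; t = 2.0597 × 7.0431 ≈ 14.507 hours.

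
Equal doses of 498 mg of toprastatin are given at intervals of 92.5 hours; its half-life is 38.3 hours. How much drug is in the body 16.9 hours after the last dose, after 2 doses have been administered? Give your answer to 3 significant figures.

The 2 doses were given 109.4, 16.9 hours ago.
Total = 498·(1/2)^(109.4/38.3) + 498·(1/2)^(16.9/38.3)
      = 68.765 + 366.77 ≈ 435.54 mg.

436 mg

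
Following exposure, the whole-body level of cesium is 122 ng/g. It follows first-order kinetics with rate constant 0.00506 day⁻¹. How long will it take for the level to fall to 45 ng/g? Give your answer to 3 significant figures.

t½ = ln 2 / k = 0.69315 / 0.00506 ≈ 136.99 days.
Fraction remaining = 45/122 ≈ 0.36885.
n = log₂(122/45) = ln(2.7111)/ln 2 ≈ 1.4389 half-lives.
t = n × t½ = 1.4389 × 136.99 ≈ 197.11 days.

197 days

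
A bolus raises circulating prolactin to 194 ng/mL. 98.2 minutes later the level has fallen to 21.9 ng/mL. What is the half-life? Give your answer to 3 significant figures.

A/A₀ = 21.9/194 ≈ 0.11289.
n = log₂(8.8584) ≈ 3.1471 half-lives elapsed in 98.2 minutes.
t½ = 98.2/3.1471 ≈ 31.204 minutes.

31.2 minutes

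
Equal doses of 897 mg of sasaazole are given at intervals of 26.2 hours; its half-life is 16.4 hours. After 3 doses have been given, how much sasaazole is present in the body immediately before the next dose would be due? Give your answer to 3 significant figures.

427 mg

The 3 doses were given 78.6, 52.4, 26.2 hours ago.
Total = 897·(1/2)^(78.6/16.4) + 897·(1/2)^(52.4/16.4) + 897·(1/2)^(26.2/16.4)
      = 32.363 + 97.941 + 296.4 ≈ 426.7 mg.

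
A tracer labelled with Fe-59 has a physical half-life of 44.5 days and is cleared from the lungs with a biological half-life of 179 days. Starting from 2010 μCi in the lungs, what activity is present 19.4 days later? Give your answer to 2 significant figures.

1/t_eff = 1/t_phys + 1/t_biol = 1/44.5 + 1/179 = 0.028059 per day.
t_eff = 44.5 × 179 / (44.5 + 179) ≈ 35.64 days.
Remaining = 2010 × (1/2)^(19.4/35.64) = 2010 × (1/2)^0.54433 ≈ 1378.3 μCi.

1400 μCi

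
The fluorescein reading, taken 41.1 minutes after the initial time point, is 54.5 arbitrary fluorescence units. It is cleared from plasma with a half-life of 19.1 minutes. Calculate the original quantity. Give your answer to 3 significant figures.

Number of half-lives elapsed: n = 41.1/19.1 ≈ 2.1518.
A₀ = A × 2^n = 54.5 × 2^2.1518 = 54.5 × 4.4439 ≈ 242.19 arbitrary fluorescence units.

242 arbitrary fluorescence units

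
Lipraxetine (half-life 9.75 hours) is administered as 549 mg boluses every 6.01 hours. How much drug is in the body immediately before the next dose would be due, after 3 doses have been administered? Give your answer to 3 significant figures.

The 3 doses were given 18.03, 12.02, 6.01 hours ago.
Total = 549·(1/2)^(18.03/9.75) + 549·(1/2)^(12.02/9.75) + 549·(1/2)^(6.01/9.75)
      = 152.37 + 233.59 + 358.11 ≈ 744.07 mg.

744 mg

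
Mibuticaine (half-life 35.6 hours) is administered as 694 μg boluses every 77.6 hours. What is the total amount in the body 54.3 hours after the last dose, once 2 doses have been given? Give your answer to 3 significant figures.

294 μg

The 2 doses were given 131.9, 54.3 hours ago.
Total = 694·(1/2)^(131.9/35.6) + 694·(1/2)^(54.3/35.6)
      = 53.214 + 241.1 ≈ 294.32 μg.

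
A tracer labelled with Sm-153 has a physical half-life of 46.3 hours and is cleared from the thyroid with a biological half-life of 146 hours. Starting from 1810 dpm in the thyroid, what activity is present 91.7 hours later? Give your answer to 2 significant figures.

300 dpm

1/t_eff = 1/t_phys + 1/t_biol = 1/46.3 + 1/146 = 0.028448 per hour.
t_eff = 46.3 × 146 / (46.3 + 146) ≈ 35.152 hours.
Remaining = 1810 × (1/2)^(91.7/35.152) = 1810 × (1/2)^2.6086 ≈ 296.76 dpm.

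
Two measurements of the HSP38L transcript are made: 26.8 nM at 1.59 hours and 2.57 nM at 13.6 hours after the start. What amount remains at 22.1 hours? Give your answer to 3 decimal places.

Over Δt = 13.6 − 1.59 = 12.01 hours, the level fell by a factor of 26.8/2.57 ≈ 10.428.
n = log₂(10.428) ≈ 3.3824 half-lives, so t½ = 12.01/3.3824 ≈ 3.5507 hours.
From t = 13.6 to t = 22.1: 2.57 × (1/2)^((22.1−13.6)/3.5507) ≈ 0.489 nM.

0.489 nM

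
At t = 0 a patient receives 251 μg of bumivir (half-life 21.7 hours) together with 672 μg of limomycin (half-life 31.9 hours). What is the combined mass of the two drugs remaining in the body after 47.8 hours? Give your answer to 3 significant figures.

292 μg

bumivir: 251 × (1/2)^(47.8/21.7) = 251 × (1/2)^2.2028 ≈ 54.522 μg.
limomycin: 672 × (1/2)^(47.8/31.9) = 672 × (1/2)^1.4984 ≈ 237.85 μg.
Total = 54.522 + 237.85 ≈ 292.37 μg.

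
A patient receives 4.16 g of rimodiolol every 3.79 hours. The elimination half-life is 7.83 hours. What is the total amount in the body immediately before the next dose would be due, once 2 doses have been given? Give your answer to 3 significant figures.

The 2 doses were given 7.58, 3.79 hours ago.
Total = 4.16·(1/2)^(7.58/7.83) + 4.16·(1/2)^(3.79/7.83)
      = 2.1265 + 2.9743 ≈ 5.1008 g.

5.10 g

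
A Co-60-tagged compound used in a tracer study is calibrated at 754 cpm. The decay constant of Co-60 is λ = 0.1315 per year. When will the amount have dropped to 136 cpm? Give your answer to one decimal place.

13.0 years

t½ = ln 2 / λ = 0.69315 / 0.1315 ≈ 5.2711 years.
Fraction remaining = 136/754 ≈ 0.18037.
n = log₂(754/136) = ln(5.5441)/ln 2 ≈ 2.471 half-lives.
t = n × t½ = 2.471 × 5.2711 ≈ 13.025 years.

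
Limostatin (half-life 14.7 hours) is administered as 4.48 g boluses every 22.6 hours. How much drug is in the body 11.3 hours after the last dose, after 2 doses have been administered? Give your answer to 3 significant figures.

3.54 g

The 2 doses were given 33.9, 11.3 hours ago.
Total = 4.48·(1/2)^(33.9/14.7) + 4.48·(1/2)^(11.3/14.7)
      = 0.90587 + 2.6295 ≈ 3.5354 g.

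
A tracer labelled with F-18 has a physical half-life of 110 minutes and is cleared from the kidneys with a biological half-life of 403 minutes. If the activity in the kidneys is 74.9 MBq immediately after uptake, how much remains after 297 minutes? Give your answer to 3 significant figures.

6.92 MBq

1/t_eff = 1/t_phys + 1/t_biol = 1/110 + 1/403 = 0.011572 per minute.
t_eff = 110 × 403 / (110 + 403) ≈ 86.413 minutes.
Remaining = 74.9 × (1/2)^(297/86.413) = 74.9 × (1/2)^3.437 ≈ 6.9159 MBq.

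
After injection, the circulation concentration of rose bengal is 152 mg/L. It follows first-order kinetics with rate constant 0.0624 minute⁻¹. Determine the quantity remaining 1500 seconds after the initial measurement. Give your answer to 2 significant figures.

t½ = ln 2 / k = 0.69315 / 0.0624 ≈ 11.108 minutes.
Convert the elapsed time: 1500 seconds = 25 minutes.
Number of half-lives: n = 25/11.108 ≈ 2.2506.
Remaining = 152 × (1/2)^2.2506 = 152 × 0.21014 ≈ 31.941 mg/L.

32 mg/L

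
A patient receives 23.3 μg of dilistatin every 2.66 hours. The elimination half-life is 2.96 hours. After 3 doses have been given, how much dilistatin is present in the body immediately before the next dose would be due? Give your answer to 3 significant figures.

22.8 μg

The 3 doses were given 7.98, 5.32, 2.66 hours ago.
Total = 23.3·(1/2)^(7.98/2.96) + 23.3·(1/2)^(5.32/2.96) + 23.3·(1/2)^(2.66/2.96)
      = 3.5958 + 6.7037 + 12.498 ≈ 22.797 μg.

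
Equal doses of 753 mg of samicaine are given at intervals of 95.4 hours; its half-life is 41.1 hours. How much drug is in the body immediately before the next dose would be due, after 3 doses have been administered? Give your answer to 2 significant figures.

190 mg

The 3 doses were given 286.2, 190.8, 95.4 hours ago.
Total = 753·(1/2)^(286.2/41.1) + 753·(1/2)^(190.8/41.1) + 753·(1/2)^(95.4/41.1)
      = 6.0335 + 30.152 + 150.68 ≈ 186.86 mg.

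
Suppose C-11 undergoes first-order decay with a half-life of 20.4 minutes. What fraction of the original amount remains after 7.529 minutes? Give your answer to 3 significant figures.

0.774

n = 7.529/20.4 ≈ 0.36907 half-lives.
Fraction remaining = (1/2)^0.36907 ≈ 0.77428.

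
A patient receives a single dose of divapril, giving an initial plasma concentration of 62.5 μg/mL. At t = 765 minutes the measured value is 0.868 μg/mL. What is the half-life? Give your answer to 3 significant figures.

A/A₀ = 0.868/62.5 ≈ 0.013888.
n = log₂(72.005) ≈ 6.17 half-lives elapsed in 765 minutes.
t½ = 765/6.17 ≈ 123.99 minutes.

124 minutes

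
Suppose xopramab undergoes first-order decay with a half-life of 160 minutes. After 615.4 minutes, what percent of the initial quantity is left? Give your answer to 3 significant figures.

6.95%

n = 615.4/160 ≈ 3.8462 half-lives.
Fraction remaining = (1/2)^3.8462 ≈ 0.069529, i.e. 6.9529%.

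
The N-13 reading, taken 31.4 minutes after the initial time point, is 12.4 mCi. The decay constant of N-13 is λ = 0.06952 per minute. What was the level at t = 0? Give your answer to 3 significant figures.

t½ = ln 2 / λ = 0.69315 / 0.06952 ≈ 9.9705 minutes.
Number of half-lives elapsed: n = 31.4/9.9705 ≈ 3.1493.
A₀ = A × 2^n = 12.4 × 2^3.1493 = 12.4 × 8.8722 ≈ 110.02 mCi.

110 mCi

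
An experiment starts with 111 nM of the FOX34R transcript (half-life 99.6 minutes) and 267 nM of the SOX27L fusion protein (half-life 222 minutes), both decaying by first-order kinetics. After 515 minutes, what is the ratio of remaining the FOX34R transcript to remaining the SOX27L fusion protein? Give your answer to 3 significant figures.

0.0576

FOX34R transcript: 111 × (1/2)^(515/99.6) = 111 × (1/2)^5.1707 ≈ 3.0817 nM.
SOX27L fusion protein: 267 × (1/2)^(515/222) = 267 × (1/2)^2.3198 ≈ 53.478 nM.
Ratio ≈ 3.0817 / 53.478 ≈ 0.057626.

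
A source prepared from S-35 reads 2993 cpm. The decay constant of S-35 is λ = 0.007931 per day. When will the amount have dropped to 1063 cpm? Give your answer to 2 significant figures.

130 days

t½ = ln 2 / λ = 0.69315 / 0.007931 ≈ 87.397 days.
Fraction remaining = 1063/2993 ≈ 0.35516.
n = log₂(2993/1063) = ln(2.8156)/ln 2 ≈ 1.4935 half-lives.
t = n × t½ = 1.4935 × 87.397 ≈ 130.52 days.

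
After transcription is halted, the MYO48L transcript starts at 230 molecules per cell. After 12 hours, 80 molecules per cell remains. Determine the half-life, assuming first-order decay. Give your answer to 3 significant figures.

7.88 hours

A/A₀ = 80/230 ≈ 0.34783.
n = log₂(2.875) ≈ 1.5236 half-lives elapsed in 12 hours.
t½ = 12/1.5236 ≈ 7.8763 hours.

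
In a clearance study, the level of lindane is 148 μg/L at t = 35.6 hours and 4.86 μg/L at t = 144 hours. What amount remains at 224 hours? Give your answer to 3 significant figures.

0.391 μg/L

Over Δt = 144 − 35.6 = 108.4 hours, the level fell by a factor of 148/4.86 ≈ 30.453.
n = log₂(30.453) ≈ 4.9285 half-lives, so t½ = 108.4/4.9285 ≈ 21.995 hours.
From t = 144 to t = 224: 4.86 × (1/2)^((224−144)/21.995) ≈ 0.39058 μg/L.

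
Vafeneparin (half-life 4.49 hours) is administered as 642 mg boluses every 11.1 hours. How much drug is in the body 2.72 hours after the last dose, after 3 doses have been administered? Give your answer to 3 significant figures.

The 3 doses were given 24.92, 13.82, 2.72 hours ago.
Total = 642·(1/2)^(24.92/4.49) + 642·(1/2)^(13.82/4.49) + 642·(1/2)^(2.72/4.49)
      = 13.702 + 76.029 + 421.87 ≈ 511.6 mg.

512 mg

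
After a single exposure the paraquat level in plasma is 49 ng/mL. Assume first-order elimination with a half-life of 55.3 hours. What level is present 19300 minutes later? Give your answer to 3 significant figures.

Convert the elapsed time: 19300 minutes = 321.667 hours.
Number of half-lives: n = 321.667/55.3 ≈ 5.8168.
Remaining = 49 × (1/2)^5.8168 = 49 × 0.017741 ≈ 0.86932 ng/mL.

0.869 ng/mL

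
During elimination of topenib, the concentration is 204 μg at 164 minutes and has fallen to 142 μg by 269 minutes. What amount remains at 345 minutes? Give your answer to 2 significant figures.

Over Δt = 269 − 164 = 105 minutes, the level fell by a factor of 204/142 ≈ 1.4366.
n = log₂(1.4366) ≈ 0.52268 half-lives, so t½ = 105/0.52268 ≈ 200.89 minutes.
From t = 269 to t = 345: 142 × (1/2)^((345−269)/200.89) ≈ 109.25 μg.

110 μg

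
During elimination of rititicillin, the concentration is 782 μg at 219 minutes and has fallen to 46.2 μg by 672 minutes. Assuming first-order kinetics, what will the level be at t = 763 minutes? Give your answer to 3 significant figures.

Over Δt = 672 − 219 = 453 minutes, the level fell by a factor of 782/46.2 ≈ 16.926.
n = log₂(16.926) ≈ 4.0812 half-lives, so t½ = 453/4.0812 ≈ 111 minutes.
From t = 672 to t = 763: 46.2 × (1/2)^((763−672)/111) ≈ 26.172 μg.

26.2 μg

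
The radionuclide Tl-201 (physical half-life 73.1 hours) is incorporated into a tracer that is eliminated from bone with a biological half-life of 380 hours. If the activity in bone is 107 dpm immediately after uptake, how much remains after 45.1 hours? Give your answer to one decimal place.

64.3 dpm

1/t_eff = 1/t_phys + 1/t_biol = 1/73.1 + 1/380 = 0.016311 per hour.
t_eff = 73.1 × 380 / (73.1 + 380) ≈ 61.307 hours.
Remaining = 107 × (1/2)^(45.1/61.307) = 107 × (1/2)^0.73565 ≈ 64.259 dpm.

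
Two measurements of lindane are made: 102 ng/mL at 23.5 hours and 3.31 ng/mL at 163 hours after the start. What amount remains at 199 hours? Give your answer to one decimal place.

1.4 ng/mL

Over Δt = 163 − 23.5 = 139.5 hours, the level fell by a factor of 102/3.31 ≈ 30.816.
n = log₂(30.816) ≈ 4.9456 half-lives, so t½ = 139.5/4.9456 ≈ 28.207 hours.
From t = 163 to t = 199: 3.31 × (1/2)^((199−163)/28.207) ≈ 1.3666 ng/mL.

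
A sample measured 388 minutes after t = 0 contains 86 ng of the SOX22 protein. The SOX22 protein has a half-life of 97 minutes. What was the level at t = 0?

1376 ng

Number of half-lives elapsed: n = 388/97 ≈ 4.
A₀ = A × 2^n = 86 × 2^4 = 86 × 16 ≈ 1376 ng.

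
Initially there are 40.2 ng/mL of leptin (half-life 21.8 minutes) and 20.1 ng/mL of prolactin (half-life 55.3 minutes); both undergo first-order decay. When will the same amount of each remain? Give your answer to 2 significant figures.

36 minutes

Set 40.2·(1/2)^(t/21.8) = 20.1·(1/2)^(t/55.3).
Taking log₂: log₂(40.2/20.1) = t·(1/21.8 − 1/55.3).
log₂(2) = 1; 1/21.8 − 1/55.3 = 0.027788.
t = 1 / 0.027788 ≈ 35.986 minutes.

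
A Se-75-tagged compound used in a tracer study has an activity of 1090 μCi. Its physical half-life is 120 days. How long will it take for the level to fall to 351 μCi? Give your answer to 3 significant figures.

196 days

Fraction remaining = 351/1090 ≈ 0.32202.
n = log₂(1090/351) = ln(3.1054)/ln 2 ≈ 1.6348 half-lives.
t = n × t½ = 1.6348 × 120 ≈ 196.17 days.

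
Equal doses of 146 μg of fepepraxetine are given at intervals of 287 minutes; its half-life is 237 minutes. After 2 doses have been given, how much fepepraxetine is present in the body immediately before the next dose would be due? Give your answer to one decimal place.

90.3 μg

The 2 doses were given 574, 287 minutes ago.
Total = 146·(1/2)^(574/237) + 146·(1/2)^(287/237)
      = 27.244 + 63.069 ≈ 90.313 μg.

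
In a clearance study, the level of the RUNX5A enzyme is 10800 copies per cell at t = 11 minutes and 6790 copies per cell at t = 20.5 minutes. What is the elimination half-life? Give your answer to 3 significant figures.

Over Δt = 20.5 − 11 = 9.5 minutes, the level fell by a factor of 10800/6790 ≈ 1.5906.
n = log₂(1.5906) ≈ 0.66955 half-lives, so t½ = 9.5/0.66955 ≈ 14.189 minutes.

14.2 minutes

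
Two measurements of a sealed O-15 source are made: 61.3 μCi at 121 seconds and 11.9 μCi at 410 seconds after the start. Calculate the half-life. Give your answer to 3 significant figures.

Over Δt = 410 − 121 = 289 seconds, the level fell by a factor of 61.3/11.9 ≈ 5.1513.
n = log₂(5.1513) ≈ 2.3649 half-lives, so t½ = 289/2.3649 ≈ 122.2 seconds.

122 seconds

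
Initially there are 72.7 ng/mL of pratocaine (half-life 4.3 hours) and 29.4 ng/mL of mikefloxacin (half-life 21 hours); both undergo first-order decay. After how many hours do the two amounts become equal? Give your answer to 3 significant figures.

7.06 hours

Set 72.7·(1/2)^(t/4.3) = 29.4·(1/2)^(t/21).
Taking log₂: log₂(72.7/29.4) = t·(1/4.3 − 1/21).
log₂(2.4728) = 1.3061; 1/4.3 − 1/21 = 0.18494.
t = 1.3061 / 0.18494 ≈ 7.0625 hours.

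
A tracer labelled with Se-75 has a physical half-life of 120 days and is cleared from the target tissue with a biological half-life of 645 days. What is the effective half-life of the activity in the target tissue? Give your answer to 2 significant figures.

100 days

1/t_eff = 1/t_phys + 1/t_biol = 1/120 + 1/645 = 0.0098837 per day.
t_eff = 120 × 645 / (120 + 645) ≈ 101.18 days.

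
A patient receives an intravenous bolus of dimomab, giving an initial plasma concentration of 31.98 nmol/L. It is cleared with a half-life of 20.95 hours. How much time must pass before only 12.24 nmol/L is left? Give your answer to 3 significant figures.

29.0 hours

Fraction remaining = 12.24/31.98 ≈ 0.38274.
n = log₂(31.98/12.24) = ln(2.6127)/ln 2 ≈ 1.3856 half-lives.
t = n × t½ = 1.3856 × 20.95 ≈ 29.028 hours.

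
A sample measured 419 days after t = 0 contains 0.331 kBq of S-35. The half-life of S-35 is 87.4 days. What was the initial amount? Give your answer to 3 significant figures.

Number of half-lives elapsed: n = 419/87.4 ≈ 4.7941.
A₀ = A × 2^n = 0.331 × 2^4.7941 = 0.331 × 27.743 ≈ 9.1829 kBq.

9.18 kBq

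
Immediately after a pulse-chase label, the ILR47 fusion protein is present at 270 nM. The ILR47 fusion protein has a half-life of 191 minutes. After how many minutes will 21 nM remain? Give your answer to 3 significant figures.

704 minutes

Fraction remaining = 21/270 ≈ 0.077778.
n = log₂(270/21) = ln(12.857)/ln 2 ≈ 3.6845 half-lives.
t = n × t½ = 3.6845 × 191 ≈ 703.74 minutes.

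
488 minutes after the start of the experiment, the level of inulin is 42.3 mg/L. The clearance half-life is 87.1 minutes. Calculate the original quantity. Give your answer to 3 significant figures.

2060 mg/L

Number of half-lives elapsed: n = 488/87.1 ≈ 5.6028.
A₀ = A × 2^n = 42.3 × 2^5.6028 = 42.3 × 48.596 ≈ 2055.6 mg/L.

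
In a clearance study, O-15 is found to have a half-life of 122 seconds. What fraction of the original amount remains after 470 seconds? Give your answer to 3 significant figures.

n = 470/122 ≈ 3.8525 half-lives.
Fraction remaining = (1/2)^3.8525 ≈ 0.06923.

0.0692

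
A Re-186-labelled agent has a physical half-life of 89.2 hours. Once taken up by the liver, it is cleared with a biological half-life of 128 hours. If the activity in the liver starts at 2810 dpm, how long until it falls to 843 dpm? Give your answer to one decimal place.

1/t_eff = 1/t_phys + 1/t_biol = 1/89.2 + 1/128 = 0.019023 per hour.
t_eff = 89.2 × 128 / (89.2 + 128) ≈ 52.567 hours.
n = log₂(2810/843) ≈ 1.737; t = 1.737 × 52.567 ≈ 91.307 hours.

91.3 hours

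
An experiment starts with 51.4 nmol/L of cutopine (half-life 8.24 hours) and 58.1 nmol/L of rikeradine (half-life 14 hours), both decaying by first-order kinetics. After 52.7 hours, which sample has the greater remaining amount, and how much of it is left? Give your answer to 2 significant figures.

cutopine: 51.4 × (1/2)^6.3956 ≈ 0.6105 nmol/L.
rikeradine: 58.1 × (1/2)^3.7643 ≈ 4.2758 nmol/L.
Rikeradine has more remaining, at ≈ 4.2758 nmol/L.

rikeradine, 4.3 nmol/L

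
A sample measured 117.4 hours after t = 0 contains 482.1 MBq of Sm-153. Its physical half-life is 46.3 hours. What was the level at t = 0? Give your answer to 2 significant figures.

2800 MBq

Number of half-lives elapsed: n = 117.4/46.3 ≈ 2.5356.
A₀ = A × 2^n = 482.1 × 2^2.5356 = 482.1 × 5.7983 ≈ 2795.4 MBq.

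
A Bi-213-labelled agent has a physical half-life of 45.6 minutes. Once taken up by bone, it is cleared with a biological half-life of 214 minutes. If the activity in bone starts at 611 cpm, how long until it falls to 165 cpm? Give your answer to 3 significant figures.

1/t_eff = 1/t_phys + 1/t_biol = 1/45.6 + 1/214 = 0.026603 per minute.
t_eff = 45.6 × 214 / (45.6 + 214) ≈ 37.59 minutes.
n = log₂(611/165) ≈ 1.8887; t = 1.8887 × 37.59 ≈ 70.997 minutes.

71.0 minutes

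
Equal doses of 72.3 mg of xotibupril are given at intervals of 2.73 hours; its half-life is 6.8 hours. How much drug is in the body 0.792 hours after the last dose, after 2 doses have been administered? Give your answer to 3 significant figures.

The 2 doses were given 3.522, 0.792 hours ago.
Total = 72.3·(1/2)^(3.522/6.8) + 72.3·(1/2)^(0.792/6.8)
      = 50.492 + 66.693 ≈ 117.18 mg.

117 mg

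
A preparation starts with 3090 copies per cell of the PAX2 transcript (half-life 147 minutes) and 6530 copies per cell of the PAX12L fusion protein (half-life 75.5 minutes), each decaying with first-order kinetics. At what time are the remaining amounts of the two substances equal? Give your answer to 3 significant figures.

168 minutes

Set 3090·(1/2)^(t/147) = 6530·(1/2)^(t/75.5).
Taking log₂: log₂(3090/6530) = t·(1/147 − 1/75.5).
log₂(0.4732) = -1.0795; 1/147 − 1/75.5 = -0.0064423.
t = -1.0795 / -0.0064423 ≈ 167.56 minutes.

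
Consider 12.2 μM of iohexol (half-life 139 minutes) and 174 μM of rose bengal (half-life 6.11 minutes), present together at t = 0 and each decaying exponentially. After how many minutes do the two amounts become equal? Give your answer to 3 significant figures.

Set 12.2·(1/2)^(t/139) = 174·(1/2)^(t/6.11).
Taking log₂: log₂(12.2/174) = t·(1/139 − 1/6.11).
log₂(0.070115) = -3.8341; 1/139 − 1/6.11 = -0.15647.
t = -3.8341 / -0.15647 ≈ 24.504 minutes.

24.5 minutes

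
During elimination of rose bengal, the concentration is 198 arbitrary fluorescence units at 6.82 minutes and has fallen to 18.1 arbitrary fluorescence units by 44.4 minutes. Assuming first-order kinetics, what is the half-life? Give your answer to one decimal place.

Over Δt = 44.4 − 6.82 = 37.58 minutes, the level fell by a factor of 198/18.1 ≈ 10.939.
n = log₂(10.939) ≈ 3.4514 half-lives, so t½ = 37.58/3.4514 ≈ 10.888 minutes.

10.9 minutes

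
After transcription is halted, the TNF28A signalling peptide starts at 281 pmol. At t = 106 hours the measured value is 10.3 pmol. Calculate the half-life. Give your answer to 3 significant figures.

A/A₀ = 10.3/281 ≈ 0.036655.
n = log₂(27.282) ≈ 4.7699 half-lives elapsed in 106 hours.
t½ = 106/4.7699 ≈ 22.223 hours.

22.2 hours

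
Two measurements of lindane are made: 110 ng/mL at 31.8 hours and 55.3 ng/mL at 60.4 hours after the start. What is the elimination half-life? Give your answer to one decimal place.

Over Δt = 60.4 − 31.8 = 28.6 hours, the level fell by a factor of 110/55.3 ≈ 1.9892.
n = log₂(1.9892) ≈ 0.99215 half-lives, so t½ = 28.6/0.99215 ≈ 28.826 hours.

28.8 hours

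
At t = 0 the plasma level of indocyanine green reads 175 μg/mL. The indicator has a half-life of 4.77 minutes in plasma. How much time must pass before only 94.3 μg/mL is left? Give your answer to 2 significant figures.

4.3 minutes

Fraction remaining = 94.3/175 ≈ 0.53886.
n = log₂(175/94.3) = ln(1.8558)/ln 2 ≈ 0.89203 half-lives.
t = n × t½ = 0.89203 × 4.77 ≈ 4.255 minutes.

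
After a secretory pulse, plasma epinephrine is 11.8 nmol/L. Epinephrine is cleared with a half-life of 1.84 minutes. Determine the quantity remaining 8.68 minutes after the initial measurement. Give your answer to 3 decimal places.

Number of half-lives: n = 8.68/1.84 ≈ 4.7174.
Remaining = 11.8 × (1/2)^4.7174 = 11.8 × 0.038012 ≈ 0.44854 nmol/L.

0.449 nmol/L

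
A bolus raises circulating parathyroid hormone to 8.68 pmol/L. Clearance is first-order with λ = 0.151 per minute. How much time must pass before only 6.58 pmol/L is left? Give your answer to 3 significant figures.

1.83 minutes

t½ = ln 2 / λ = 0.69315 / 0.151 ≈ 4.5904 minutes.
Fraction remaining = 6.58/8.68 ≈ 0.75806.
n = log₂(8.68/6.58) = ln(1.3191)/ln 2 ≈ 0.39961 half-lives.
t = n × t½ = 0.39961 × 4.5904 ≈ 1.8343 minutes.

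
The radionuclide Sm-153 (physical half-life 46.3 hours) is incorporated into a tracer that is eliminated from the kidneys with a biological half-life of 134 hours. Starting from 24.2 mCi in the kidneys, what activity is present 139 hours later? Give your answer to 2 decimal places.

1.47 mCi

1/t_eff = 1/t_phys + 1/t_biol = 1/46.3 + 1/134 = 0.029061 per hour.
t_eff = 46.3 × 134 / (46.3 + 134) ≈ 34.41 hours.
Remaining = 24.2 × (1/2)^(139/34.41) = 24.2 × (1/2)^4.0395 ≈ 1.4717 mCi.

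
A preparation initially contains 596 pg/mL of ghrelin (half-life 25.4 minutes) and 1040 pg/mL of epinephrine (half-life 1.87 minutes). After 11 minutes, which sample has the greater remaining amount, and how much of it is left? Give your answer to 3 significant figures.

ghrelin, 441 pg/mL

ghrelin: 596 × (1/2)^0.43307 ≈ 441.45 pg/mL.
epinephrine: 1040 × (1/2)^5.8824 ≈ 17.631 pg/mL.
Ghrelin has more remaining, at ≈ 441.45 pg/mL.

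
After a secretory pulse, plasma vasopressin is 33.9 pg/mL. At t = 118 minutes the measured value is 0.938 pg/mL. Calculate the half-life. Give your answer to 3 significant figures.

A/A₀ = 0.938/33.9 ≈ 0.02767.
n = log₂(36.141) ≈ 5.1756 half-lives elapsed in 118 minutes.
t½ = 118/5.1756 ≈ 22.799 minutes.

22.8 minutes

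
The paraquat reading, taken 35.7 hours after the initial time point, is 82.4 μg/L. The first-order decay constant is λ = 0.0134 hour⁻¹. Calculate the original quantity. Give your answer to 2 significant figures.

t½ = ln 2 / λ = 0.69315 / 0.0134 ≈ 51.727 hours.
Number of half-lives elapsed: n = 35.7/51.727 ≈ 0.69016.
A₀ = A × 2^n = 82.4 × 2^0.69016 = 82.4 × 1.6135 ≈ 132.95 μg/L.

130 μg/L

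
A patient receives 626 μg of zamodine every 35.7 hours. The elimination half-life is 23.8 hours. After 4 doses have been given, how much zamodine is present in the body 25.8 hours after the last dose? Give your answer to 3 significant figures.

450 μg

The 4 doses were given 132.9, 97.2, 61.5, 25.8 hours ago.
Total = 626·(1/2)^(132.9/23.8) + 626·(1/2)^(97.2/23.8) + 626·(1/2)^(61.5/23.8) + 626·(1/2)^(25.8/23.8)
      = 13.05 + 36.911 + 104.4 + 295.29 ≈ 449.65 μg.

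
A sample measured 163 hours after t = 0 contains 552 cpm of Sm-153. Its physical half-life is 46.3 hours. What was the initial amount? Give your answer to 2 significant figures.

6300 cpm

Number of half-lives elapsed: n = 163/46.3 ≈ 3.5205.
A₀ = A × 2^n = 552 × 2^3.5205 = 552 × 11.476 ≈ 6334.6 cpm.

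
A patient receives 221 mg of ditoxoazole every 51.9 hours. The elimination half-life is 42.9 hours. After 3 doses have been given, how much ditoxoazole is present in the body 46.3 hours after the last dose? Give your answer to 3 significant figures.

169 mg

The 3 doses were given 150.1, 98.2, 46.3 hours ago.
Total = 221·(1/2)^(150.1/42.9) + 221·(1/2)^(98.2/42.9) + 221·(1/2)^(46.3/42.9)
      = 19.55 + 45.219 + 104.59 ≈ 169.36 mg.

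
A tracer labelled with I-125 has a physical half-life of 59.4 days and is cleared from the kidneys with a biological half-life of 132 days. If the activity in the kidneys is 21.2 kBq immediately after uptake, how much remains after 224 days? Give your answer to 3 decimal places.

0.479 kBq

1/t_eff = 1/t_phys + 1/t_biol = 1/59.4 + 1/132 = 0.024411 per day.
t_eff = 59.4 × 132 / (59.4 + 132) ≈ 40.966 days.
Remaining = 21.2 × (1/2)^(224/40.966) = 21.2 × (1/2)^5.468 ≈ 0.47896 kBq.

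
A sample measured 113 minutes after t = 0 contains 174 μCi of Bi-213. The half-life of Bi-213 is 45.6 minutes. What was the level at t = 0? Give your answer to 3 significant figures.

Number of half-lives elapsed: n = 113/45.6 ≈ 2.4781.
A₀ = A × 2^n = 174 × 2^2.4781 = 174 × 5.5715 ≈ 969.44 μCi.

969 μCi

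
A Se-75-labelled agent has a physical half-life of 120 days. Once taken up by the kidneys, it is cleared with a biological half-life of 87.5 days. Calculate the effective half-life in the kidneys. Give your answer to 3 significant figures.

1/t_eff = 1/t_phys + 1/t_biol = 1/120 + 1/87.5 = 0.019762 per day.
t_eff = 120 × 87.5 / (120 + 87.5) ≈ 50.602 days.

50.6 days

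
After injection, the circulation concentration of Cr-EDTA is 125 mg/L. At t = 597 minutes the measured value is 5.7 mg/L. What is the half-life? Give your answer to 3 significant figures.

134 minutes

A/A₀ = 5.7/125 ≈ 0.0456.
n = log₂(21.93) ≈ 4.4548 half-lives elapsed in 597 minutes.
t½ = 597/4.4548 ≈ 134.01 minutes.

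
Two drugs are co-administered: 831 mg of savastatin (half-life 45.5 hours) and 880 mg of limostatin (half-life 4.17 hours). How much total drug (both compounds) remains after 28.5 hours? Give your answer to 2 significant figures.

savastatin: 831 × (1/2)^(28.5/45.5) = 831 × (1/2)^0.62637 ≈ 538.32 mg.
limostatin: 880 × (1/2)^(28.5/4.17) = 880 × (1/2)^6.8345 ≈ 7.7105 mg.
Total = 538.32 + 7.7105 ≈ 546.03 mg.

550 mg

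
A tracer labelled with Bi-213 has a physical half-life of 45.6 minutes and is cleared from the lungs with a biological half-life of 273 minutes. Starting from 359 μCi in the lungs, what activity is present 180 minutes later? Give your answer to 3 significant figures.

1/t_eff = 1/t_phys + 1/t_biol = 1/45.6 + 1/273 = 0.025593 per minute.
t_eff = 45.6 × 273 / (45.6 + 273) ≈ 39.073 minutes.
Remaining = 359 × (1/2)^(180/39.073) = 359 × (1/2)^4.6067 ≈ 14.735 μCi.

14.7 μCi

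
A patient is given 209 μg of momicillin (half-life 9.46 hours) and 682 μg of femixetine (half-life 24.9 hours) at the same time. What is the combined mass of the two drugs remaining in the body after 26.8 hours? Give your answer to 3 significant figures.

momicillin: 209 × (1/2)^(26.8/9.46) = 209 × (1/2)^2.833 ≈ 29.331 μg.
femixetine: 682 × (1/2)^(26.8/24.9) = 682 × (1/2)^1.0763 ≈ 323.43 μg.
Total = 29.331 + 323.43 ≈ 352.76 μg.

353 μg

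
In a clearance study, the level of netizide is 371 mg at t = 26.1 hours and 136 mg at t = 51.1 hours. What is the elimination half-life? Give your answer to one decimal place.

Over Δt = 51.1 − 26.1 = 25 hours, the level fell by a factor of 371/136 ≈ 2.7279.
n = log₂(2.7279) ≈ 1.4478 half-lives, so t½ = 25/1.4478 ≈ 17.267 hours.

17.3 hours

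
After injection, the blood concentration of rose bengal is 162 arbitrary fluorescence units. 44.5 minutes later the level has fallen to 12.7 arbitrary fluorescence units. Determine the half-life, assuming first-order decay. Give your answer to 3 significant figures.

12.1 minutes

A/A₀ = 12.7/162 ≈ 0.078395.
n = log₂(12.756) ≈ 3.6731 half-lives elapsed in 44.5 minutes.
t½ = 44.5/3.6731 ≈ 12.115 minutes.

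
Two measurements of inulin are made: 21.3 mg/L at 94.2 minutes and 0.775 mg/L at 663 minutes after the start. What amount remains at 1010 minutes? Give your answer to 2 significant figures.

Over Δt = 663 − 94.2 = 568.8 minutes, the level fell by a factor of 21.3/0.775 ≈ 27.484.
n = log₂(27.484) ≈ 4.7805 half-lives, so t½ = 568.8/4.7805 ≈ 118.98 minutes.
From t = 663 to t = 1010: 0.775 × (1/2)^((1010−663)/118.98) ≈ 0.10266 mg/L.

0.10 mg/L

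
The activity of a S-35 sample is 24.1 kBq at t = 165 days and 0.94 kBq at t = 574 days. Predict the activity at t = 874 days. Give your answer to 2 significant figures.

Over Δt = 574 − 165 = 409 days, the level fell by a factor of 24.1/0.94 ≈ 25.638.
n = log₂(25.638) ≈ 4.6802 half-lives, so t½ = 409/4.6802 ≈ 87.389 days.
From t = 574 to t = 874: 0.94 × (1/2)^((874−574)/87.389) ≈ 0.087039 kBq.

0.087 kBq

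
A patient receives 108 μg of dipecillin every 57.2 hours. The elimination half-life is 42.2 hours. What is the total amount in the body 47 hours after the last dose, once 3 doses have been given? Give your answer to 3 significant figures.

The 3 doses were given 161.4, 104.2, 47 hours ago.
Total = 108·(1/2)^(161.4/42.2) + 108·(1/2)^(104.2/42.2) + 108·(1/2)^(47/42.2)
      = 7.6224 + 19.504 + 49.906 ≈ 77.032 μg.

77.0 μg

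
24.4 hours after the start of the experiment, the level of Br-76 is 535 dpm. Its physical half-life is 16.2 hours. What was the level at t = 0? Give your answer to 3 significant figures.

Number of half-lives elapsed: n = 24.4/16.2 ≈ 1.5062.
A₀ = A × 2^n = 535 × 2^1.5062 = 535 × 2.8406 ≈ 1519.7 dpm.

1520 dpm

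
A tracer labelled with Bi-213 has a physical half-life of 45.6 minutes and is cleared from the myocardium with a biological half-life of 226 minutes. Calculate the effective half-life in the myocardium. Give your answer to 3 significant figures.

1/t_eff = 1/t_phys + 1/t_biol = 1/45.6 + 1/226 = 0.026355 per minute.
t_eff = 45.6 × 226 / (45.6 + 226) ≈ 37.944 minutes.

37.9 minutes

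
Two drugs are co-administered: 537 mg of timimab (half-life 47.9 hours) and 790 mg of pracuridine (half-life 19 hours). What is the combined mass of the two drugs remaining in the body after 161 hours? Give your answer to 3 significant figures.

timimab: 537 × (1/2)^(161/47.9) = 537 × (1/2)^3.3612 ≈ 52.259 mg.
pracuridine: 790 × (1/2)^(161/19) = 790 × (1/2)^8.4737 ≈ 2.2223 mg.
Total = 52.259 + 2.2223 ≈ 54.481 mg.

54.5 mg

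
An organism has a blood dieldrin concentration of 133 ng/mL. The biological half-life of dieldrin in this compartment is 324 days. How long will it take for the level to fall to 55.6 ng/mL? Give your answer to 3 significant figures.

Fraction remaining = 55.6/133 ≈ 0.41805.
n = log₂(133/55.6) = ln(2.3921)/ln 2 ≈ 1.2583 half-lives.
t = n × t½ = 1.2583 × 324 ≈ 407.68 days.

408 days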